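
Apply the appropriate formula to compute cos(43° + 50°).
cos(43° + 50°) = cos 43° cos 50° - sin 43° sin 50° = -0.05234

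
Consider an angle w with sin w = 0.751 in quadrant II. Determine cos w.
cos w = ±√(1 - sin²w) = -0.6603 (negative in QII)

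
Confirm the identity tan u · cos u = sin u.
LHS = (sin u/cos u) · cos u = sin u = RHS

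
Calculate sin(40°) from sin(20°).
sin(40°) = 2 sin 20° cos 20° = 0.6428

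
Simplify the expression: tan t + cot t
tan t + cot t = sec t csc t (using Quotient identities)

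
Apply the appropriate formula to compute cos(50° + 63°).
cos(50° + 63°) = cos 50° cos 63° - sin 50° sin 63° = -0.3907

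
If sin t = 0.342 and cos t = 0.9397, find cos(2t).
cos(2t) = cos²t - sin²t = 0.7661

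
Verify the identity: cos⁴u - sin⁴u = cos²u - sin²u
LHS = (cos²u - sin²u)(cos²u + sin²u) = (cos²u - sin²u) · 1 = cos²u - sin²u = RHS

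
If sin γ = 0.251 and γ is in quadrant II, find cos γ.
cos γ = -0.968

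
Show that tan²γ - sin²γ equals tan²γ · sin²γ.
LHS = sin²γ/cos²γ - sin²γ = sin²γ(1/cos²γ - 1) = sin²γ · (1 - cos²γ)/cos²γ = sin²γ · sin²γ/cos²γ = sin²γ · tan²γ = RHS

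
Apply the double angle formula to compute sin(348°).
sin(348°) = 2 sin 174° cos 174° = -0.2079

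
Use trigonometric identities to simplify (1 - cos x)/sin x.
(1 - cos x)/sin x = tan(x/2) (using Half angle)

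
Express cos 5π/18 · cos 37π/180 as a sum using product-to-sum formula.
cos 5π/18 cos 37π/180 = (1/2)[cos(5π/18-37π/180) + cos(5π/18+37π/180)]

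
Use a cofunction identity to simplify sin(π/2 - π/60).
sin(π/2 - π/60) = cos(π/60)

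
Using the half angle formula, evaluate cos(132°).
cos(132°) = -√((1 + cos 264°)/2) = -0.6691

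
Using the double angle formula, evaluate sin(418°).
sin(418°) = 2 sin 209° cos 209° = 0.848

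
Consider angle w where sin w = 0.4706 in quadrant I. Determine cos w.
cos w = √(1 - sin²w) = 0.8823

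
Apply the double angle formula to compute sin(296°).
sin(296°) = 2 sin 148° cos 148° = -0.8988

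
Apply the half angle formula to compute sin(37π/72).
sin(37π/72) = √((1 - cos 37π/36)/2) = 0.999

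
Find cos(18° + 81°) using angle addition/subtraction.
cos(18° + 81°) = cos 18° cos 81° - sin 18° sin 81° = -0.1564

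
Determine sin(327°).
sin(327°) = -0.5446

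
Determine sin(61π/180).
sin(61π/180) = 0.8746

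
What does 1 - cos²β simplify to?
1 - cos²β = sin²β (using Pythagorean identity)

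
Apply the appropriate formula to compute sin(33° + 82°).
sin(33° + 82°) = sin 33° cos 82° + cos 33° sin 82° = 0.9063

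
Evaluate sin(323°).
sin(323°) = -0.6018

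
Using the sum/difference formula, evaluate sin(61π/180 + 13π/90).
sin(61π/180 + 13π/90) = sin 61π/180 cos 13π/90 + cos 61π/180 sin 13π/90 = 0.9986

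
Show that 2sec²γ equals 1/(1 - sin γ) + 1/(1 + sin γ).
RHS = [(1 + sin γ) + (1 - sin γ)] / [(1 - sin γ)(1 + sin γ)] = 2/(1 - sin²γ) = 2/cos²γ = 2sec²γ = LHS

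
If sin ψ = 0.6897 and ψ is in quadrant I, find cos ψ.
cos ψ = 0.7241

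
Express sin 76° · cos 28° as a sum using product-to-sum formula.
sin 76° cos 28° = (1/2)[sin(76°+28°) + sin(76°-28°)]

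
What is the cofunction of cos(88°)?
cos(88°) = sin(90° - 88°) = sin(2°)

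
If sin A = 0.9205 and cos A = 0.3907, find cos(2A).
cos(2A) = cos²A - sin²A = -0.6947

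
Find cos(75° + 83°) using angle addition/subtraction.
cos(75° + 83°) = cos 75° cos 83° - sin 75° sin 83° = -0.9272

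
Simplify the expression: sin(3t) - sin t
sin(3t) - sin t = 2 cos(2t) sin t (using Sum-to-product)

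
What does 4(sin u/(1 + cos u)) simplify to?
4(sin u/(1 + cos u)) = 4(tan(u/2)) (using Half angle)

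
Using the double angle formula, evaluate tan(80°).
tan(80°) = 2 tan 40° / (1 - tan²40°) = 5.671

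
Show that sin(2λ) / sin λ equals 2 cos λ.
LHS = 2 sin λ cos λ / sin λ = 2 cos λ = RHS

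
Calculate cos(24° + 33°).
cos(24° + 33°) = cos 24° cos 33° - sin 24° sin 33° = 0.5446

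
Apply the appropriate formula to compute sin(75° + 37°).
sin(75° + 37°) = sin 75° cos 37° + cos 75° sin 37° = 0.9272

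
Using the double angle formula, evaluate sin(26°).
sin(26°) = 2 sin 13° cos 13° = 0.4384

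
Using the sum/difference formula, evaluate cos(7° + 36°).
cos(7° + 36°) = cos 7° cos 36° - sin 7° sin 36° = 0.7314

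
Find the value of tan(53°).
tan(53°) = 1.327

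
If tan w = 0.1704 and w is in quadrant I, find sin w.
sin w = 0.168 (using tan²w + 1 = sec²w)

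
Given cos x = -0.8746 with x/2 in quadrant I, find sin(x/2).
sin(x/2) = ±√((1 - cos x)/2); positive since x/2 ∈ QI, so sin(x/2) = 0.9681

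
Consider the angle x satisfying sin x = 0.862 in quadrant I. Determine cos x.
cos x = √(1 - sin²x) = 0.5069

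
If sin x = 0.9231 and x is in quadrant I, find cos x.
cos x = 0.3846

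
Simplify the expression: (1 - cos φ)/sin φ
(1 - cos φ)/sin φ = tan(φ/2) (using Half angle)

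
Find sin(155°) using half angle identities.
sin(155°) = √((1 - cos 310°)/2) = 0.4226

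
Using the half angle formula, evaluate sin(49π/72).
sin(49π/72) = √((1 - cos 49π/36)/2) = 0.8434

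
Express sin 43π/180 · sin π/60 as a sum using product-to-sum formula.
sin 43π/180 sin π/60 = (1/2)[cos(43π/180-π/60) - cos(43π/180+π/60)]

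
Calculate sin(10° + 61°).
sin(10° + 61°) = sin 10° cos 61° + cos 10° sin 61° = 0.9455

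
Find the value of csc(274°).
csc(274°) = -1.002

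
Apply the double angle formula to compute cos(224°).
cos(224°) = cos²112° - sin²112° = -0.7193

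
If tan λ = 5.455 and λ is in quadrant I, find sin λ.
sin λ = 0.9836 (using tan²λ + 1 = sec²λ)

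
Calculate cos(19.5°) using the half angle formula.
cos(19.5°) = √((1 + cos 39°)/2) = 0.9426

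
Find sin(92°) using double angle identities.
sin(92°) = 2 sin 46° cos 46° = 0.9994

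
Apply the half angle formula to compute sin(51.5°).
sin(51.5°) = √((1 - cos 103°)/2) = 0.7826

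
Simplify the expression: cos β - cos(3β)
cos β - cos(3β) = 2 sin(2β) sin β (using Sum-to-product)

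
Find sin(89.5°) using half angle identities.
sin(89.5°) = √((1 - cos 179°)/2) = 1.0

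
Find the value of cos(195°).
cos(195°) = -(√6+√2)/4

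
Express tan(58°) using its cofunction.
tan(58°) = cot(90° - 58°) = cot(32°)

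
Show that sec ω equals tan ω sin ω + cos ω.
RHS = sin²ω/cos ω + cos ω = (sin²ω + cos²ω)/cos ω = 1/cos ω = sec ω = LHS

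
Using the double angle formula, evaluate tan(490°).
tan(490°) = 2 tan 245° / (1 - tan²245°) = -1.192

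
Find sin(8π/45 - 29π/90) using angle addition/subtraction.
sin(8π/45 - 29π/90) = sin 8π/45 cos 29π/90 - cos 8π/45 sin 29π/90 = -0.4384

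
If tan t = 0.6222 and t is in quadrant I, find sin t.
sin t = 0.5283 (using tan²t + 1 = sec²t)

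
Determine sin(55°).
sin(55°) = 0.8192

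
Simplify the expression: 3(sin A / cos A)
3(sin A / cos A) = 3(tan A) (using Quotient identity)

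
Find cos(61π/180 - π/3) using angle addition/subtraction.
cos(61π/180 - π/3) = cos 61π/180 cos π/3 + sin 61π/180 sin π/3 = 0.9998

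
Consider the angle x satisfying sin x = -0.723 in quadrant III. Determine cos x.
cos x = ±√(1 - sin²x) = -0.6908 (negative in QIII)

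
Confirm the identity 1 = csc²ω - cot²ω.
RHS = 1/sin²ω - cos²ω/sin²ω = (1 - cos²ω)/sin²ω = sin²ω/sin²ω = 1 = LHS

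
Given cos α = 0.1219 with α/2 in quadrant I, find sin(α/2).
sin(α/2) = ±√((1 - cos α)/2); positive since α/2 ∈ QI, so sin(α/2) = 0.6626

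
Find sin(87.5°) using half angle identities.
sin(87.5°) = √((1 - cos 175°)/2) = 0.999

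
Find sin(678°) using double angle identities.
sin(678°) = 2 sin 339° cos 339° = -0.6691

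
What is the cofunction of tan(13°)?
tan(13°) = cot(90° - 13°) = cot(77°)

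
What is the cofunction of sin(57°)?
sin(57°) = cos(90° - 57°) = cos(33°)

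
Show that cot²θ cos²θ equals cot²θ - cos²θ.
RHS = cos²θ/sin²θ - cos²θ = cos²θ(1/sin²θ - 1) = cos²θ · (1 - sin²θ)/sin²θ = cos²θ · cos²θ/sin²θ = cos²θ · cot²θ = LHS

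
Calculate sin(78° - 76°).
sin(78° - 76°) = sin 78° cos 76° - cos 78° sin 76° = 0.0349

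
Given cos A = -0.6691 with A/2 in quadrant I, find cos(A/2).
cos(A/2) = ±√((1 + cos A)/2); positive since A/2 ∈ QI, so cos(A/2) = 0.4068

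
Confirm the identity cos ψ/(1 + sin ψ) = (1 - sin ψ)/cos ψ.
RHS = (1 - sin ψ)(1 + sin ψ) / (cos ψ(1 + sin ψ)) = (1 - sin²ψ) / (cos ψ(1 + sin ψ)) = cos²ψ / (cos ψ(1 + sin ψ)) = cos ψ/(1 + sin ψ) = LHS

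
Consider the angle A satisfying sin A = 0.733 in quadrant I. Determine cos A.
cos A = √(1 - sin²A) = 0.6802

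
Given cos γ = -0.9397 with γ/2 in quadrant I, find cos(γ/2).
cos(γ/2) = ±√((1 + cos γ)/2); positive since γ/2 ∈ QI, so cos(γ/2) = 0.1736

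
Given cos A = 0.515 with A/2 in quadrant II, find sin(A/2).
sin(A/2) = ±√((1 - cos A)/2); positive since A/2 ∈ QII, so sin(A/2) = 0.4924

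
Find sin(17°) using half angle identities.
sin(17°) = √((1 - cos 34°)/2) = 0.2924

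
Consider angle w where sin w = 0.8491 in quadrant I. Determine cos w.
cos w = √(1 - sin²w) = 0.5282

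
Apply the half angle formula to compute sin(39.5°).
sin(39.5°) = √((1 - cos 79°)/2) = 0.6361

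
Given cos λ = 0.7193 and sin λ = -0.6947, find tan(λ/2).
tan(λ/2) = sin λ / (1 + cos λ) = -0.4041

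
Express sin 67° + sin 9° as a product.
sin 67° + sin 9° = 2 sin(38°) cos(29°)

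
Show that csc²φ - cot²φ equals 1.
LHS = 1/sin²φ - cos²φ/sin²φ = (1 - cos²φ)/sin²φ = sin²φ/sin²φ = 1 = RHS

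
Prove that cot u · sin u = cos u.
LHS = (cos u/sin u) · sin u = cos u = RHS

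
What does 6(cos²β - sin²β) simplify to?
6(cos²β - sin²β) = 6(cos(2β)) (using Double angle)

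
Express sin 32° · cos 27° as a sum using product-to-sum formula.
sin 32° cos 27° = (1/2)[sin(32°+27°) + sin(32°-27°)]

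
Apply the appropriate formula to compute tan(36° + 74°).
tan(36° + 74°) = (tan 36° + tan 74°)/(1 - tan 36° tan 74°) = -2.747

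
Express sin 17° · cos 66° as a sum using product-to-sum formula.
sin 17° cos 66° = (1/2)[sin(17°+66°) + sin(17°-66°)]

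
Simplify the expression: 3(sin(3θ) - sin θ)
3(sin(3θ) - sin θ) = 3(2 cos(2θ) sin θ) (using Sum-to-product)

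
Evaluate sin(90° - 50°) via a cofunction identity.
sin(90° - 50°) = cos(50°) = 0.6428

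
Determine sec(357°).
sec(357°) = 1.001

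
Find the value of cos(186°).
cos(186°) = -0.9945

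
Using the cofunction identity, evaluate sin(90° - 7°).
sin(90° - 7°) = cos(7°) = 0.9925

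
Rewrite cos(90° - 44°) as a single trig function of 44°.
cos(90° - 44°) = sin(44°)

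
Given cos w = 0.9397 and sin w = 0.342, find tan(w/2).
tan(w/2) = sin w / (1 + cos w) = 0.1763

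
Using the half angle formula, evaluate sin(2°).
sin(2°) = √((1 - cos 4°)/2) = 0.0349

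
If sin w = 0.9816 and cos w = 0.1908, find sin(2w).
sin(2w) = 2 sin w cos w = 0.3746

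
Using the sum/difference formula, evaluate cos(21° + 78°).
cos(21° + 78°) = cos 21° cos 78° - sin 21° sin 78° = -0.1564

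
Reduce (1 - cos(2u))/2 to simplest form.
(1 - cos(2u))/2 = sin²u (using Power reduction)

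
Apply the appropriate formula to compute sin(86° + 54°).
sin(86° + 54°) = sin 86° cos 54° + cos 86° sin 54° = 0.6428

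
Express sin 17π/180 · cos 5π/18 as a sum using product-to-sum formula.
sin 17π/180 cos 5π/18 = (1/2)[sin(17π/180+5π/18) + sin(17π/180-5π/18)]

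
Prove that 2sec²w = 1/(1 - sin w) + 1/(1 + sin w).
RHS = [(1 + sin w) + (1 - sin w)] / [(1 - sin w)(1 + sin w)] = 2/(1 - sin²w) = 2/cos²w = 2sec²w = LHS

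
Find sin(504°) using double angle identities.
sin(504°) = 2 sin 252° cos 252° = 0.5878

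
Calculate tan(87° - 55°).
tan(87° - 55°) = (tan 87° - tan 55°)/(1 + tan 87° tan 55°) = 0.6249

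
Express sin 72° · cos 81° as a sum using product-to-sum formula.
sin 72° cos 81° = (1/2)[sin(72°+81°) + sin(72°-81°)]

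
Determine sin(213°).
sin(213°) = -0.5446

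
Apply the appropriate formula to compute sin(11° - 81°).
sin(11° - 81°) = sin 11° cos 81° - cos 11° sin 81° = -0.9397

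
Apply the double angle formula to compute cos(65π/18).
cos(65π/18) = cos²65π/36 - sin²65π/36 = 0.342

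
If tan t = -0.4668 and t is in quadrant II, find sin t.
sin t = 0.423 (using tan²t + 1 = sec²t)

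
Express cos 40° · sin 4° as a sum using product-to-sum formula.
cos 40° sin 4° = (1/2)[sin(40°+4°) - sin(40°-4°)]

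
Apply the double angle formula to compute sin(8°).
sin(8°) = 2 sin 4° cos 4° = 0.1392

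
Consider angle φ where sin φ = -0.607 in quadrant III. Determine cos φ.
cos φ = ±√(1 - sin²φ) = -0.7947 (negative in QIII)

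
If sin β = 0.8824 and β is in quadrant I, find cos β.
cos β = 0.4705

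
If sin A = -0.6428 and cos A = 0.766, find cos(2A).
cos(2A) = cos²A - sin²A = 0.1736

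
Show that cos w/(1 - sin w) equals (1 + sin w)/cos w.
RHS = (1 + sin w)(1 - sin w) / (cos w(1 - sin w)) = (1 - sin²w) / (cos w(1 - sin w)) = cos²w / (cos w(1 - sin w)) = cos w/(1 - sin w) = LHS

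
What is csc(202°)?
csc(202°) = -2.669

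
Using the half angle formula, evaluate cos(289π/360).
cos(289π/360) = -√((1 + cos 289π/180)/2) = -0.8141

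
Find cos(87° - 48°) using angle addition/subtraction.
cos(87° - 48°) = cos 87° cos 48° + sin 87° sin 48° = 0.7771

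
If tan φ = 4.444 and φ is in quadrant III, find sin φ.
sin φ = -0.9756 (using tan²φ + 1 = sec²φ)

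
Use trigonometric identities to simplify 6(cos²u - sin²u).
6(cos²u - sin²u) = 6(cos(2u)) (using Double angle)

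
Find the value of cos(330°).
cos(330°) = √3/2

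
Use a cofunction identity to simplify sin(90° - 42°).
sin(90° - 42°) = cos(42°)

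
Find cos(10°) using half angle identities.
cos(10°) = √((1 + cos 20°)/2) = 0.9848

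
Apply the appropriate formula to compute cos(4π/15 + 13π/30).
cos(4π/15 + 13π/30) = cos 4π/15 cos 13π/30 - sin 4π/15 sin 13π/30 = -0.5878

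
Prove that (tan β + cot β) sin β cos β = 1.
LHS = (sin β/cos β + cos β/sin β) sin β cos β = ((sin²β + cos²β)/(sin β cos β)) · sin β cos β = sin²β + cos²β = 1 = RHS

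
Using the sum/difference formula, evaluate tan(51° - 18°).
tan(51° - 18°) = (tan 51° - tan 18°)/(1 + tan 51° tan 18°) = 0.6494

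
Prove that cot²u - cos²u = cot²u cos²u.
LHS = cos²u/sin²u - cos²u = cos²u(1/sin²u - 1) = cos²u · (1 - sin²u)/sin²u = cos²u · cos²u/sin²u = cos²u · cot²u = RHS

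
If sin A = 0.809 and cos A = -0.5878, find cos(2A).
cos(2A) = cos²A - sin²A = -0.309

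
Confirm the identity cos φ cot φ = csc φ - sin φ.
RHS = 1/sin φ - sin φ = (1 - sin²φ)/sin φ = cos²φ/sin φ = cos φ · (cos φ/sin φ) = cos φ cot φ = LHS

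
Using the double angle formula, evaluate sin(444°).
sin(444°) = 2 sin 222° cos 222° = 0.9945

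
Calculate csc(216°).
csc(216°) = -1.701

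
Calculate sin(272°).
sin(272°) = -0.9994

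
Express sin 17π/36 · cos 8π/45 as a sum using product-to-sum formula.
sin 17π/36 cos 8π/45 = (1/2)[sin(17π/36+8π/45) + sin(17π/36-8π/45)]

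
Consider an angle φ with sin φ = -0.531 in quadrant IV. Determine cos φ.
cos φ = √(1 - sin²φ) = 0.8474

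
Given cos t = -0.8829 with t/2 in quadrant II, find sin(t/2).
sin(t/2) = ±√((1 - cos t)/2); positive since t/2 ∈ QII, so sin(t/2) = 0.9703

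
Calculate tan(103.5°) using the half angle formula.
tan(103.5°) = sin 207° / (1 + cos 207°) = -4.165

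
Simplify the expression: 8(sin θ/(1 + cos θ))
8(sin θ/(1 + cos θ)) = 8(tan(θ/2)) (using Half angle)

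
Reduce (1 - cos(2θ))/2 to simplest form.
(1 - cos(2θ))/2 = sin²θ (using Power reduction)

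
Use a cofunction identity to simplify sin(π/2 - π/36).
sin(π/2 - π/36) = cos(π/36)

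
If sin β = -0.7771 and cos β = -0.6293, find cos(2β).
cos(2β) = cos²β - sin²β = -0.2079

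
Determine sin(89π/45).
sin(89π/45) = -0.06976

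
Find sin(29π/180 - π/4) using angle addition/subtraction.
sin(29π/180 - π/4) = sin 29π/180 cos π/4 - cos 29π/180 sin π/4 = -0.2756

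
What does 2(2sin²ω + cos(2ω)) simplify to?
2(2sin²ω + cos(2ω)) = 2 (using Double angle)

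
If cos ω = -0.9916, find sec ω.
sec ω = 1/cos ω = -1.008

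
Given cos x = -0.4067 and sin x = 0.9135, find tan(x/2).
tan(x/2) = sin x / (1 + cos x) = 1.54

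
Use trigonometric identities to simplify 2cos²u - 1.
2cos²u - 1 = cos(2u) (using Double angle)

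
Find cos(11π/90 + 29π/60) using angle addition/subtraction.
cos(11π/90 + 29π/60) = cos 11π/90 cos 29π/60 - sin 11π/90 sin 29π/60 = -0.3256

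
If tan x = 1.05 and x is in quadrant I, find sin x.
sin x = 0.7241 (using tan²x + 1 = sec²x)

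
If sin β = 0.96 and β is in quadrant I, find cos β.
cos β = 0.28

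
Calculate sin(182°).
sin(182°) = -0.0349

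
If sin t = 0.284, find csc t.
csc t = 1/sin t = 3.521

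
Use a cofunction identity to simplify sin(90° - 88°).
sin(90° - 88°) = cos(88°)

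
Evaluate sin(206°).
sin(206°) = -0.4384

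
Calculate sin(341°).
sin(341°) = -0.3256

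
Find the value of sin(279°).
sin(279°) = -0.9877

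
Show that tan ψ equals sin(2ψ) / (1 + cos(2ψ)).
RHS = 2 sin ψ cos ψ / (2cos²ψ) = sin ψ/cos ψ = tan ψ = LHS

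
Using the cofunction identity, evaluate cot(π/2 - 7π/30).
cot(π/2 - 7π/30) = tan(7π/30) = 0.9004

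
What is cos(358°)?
cos(358°) = 0.9994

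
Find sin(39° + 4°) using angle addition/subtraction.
sin(39° + 4°) = sin 39° cos 4° + cos 39° sin 4° = 0.682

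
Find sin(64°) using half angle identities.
sin(64°) = √((1 - cos 128°)/2) = 0.8988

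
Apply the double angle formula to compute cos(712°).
cos(712°) = cos²356° - sin²356° = 0.9903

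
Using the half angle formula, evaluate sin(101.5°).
sin(101.5°) = √((1 - cos 203°)/2) = 0.9799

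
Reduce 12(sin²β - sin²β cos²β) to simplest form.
12(sin²β - sin²β cos²β) = 12(sin⁴β) (using Factoring)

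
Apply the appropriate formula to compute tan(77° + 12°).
tan(77° + 12°) = (tan 77° + tan 12°)/(1 - tan 77° tan 12°) = 57.29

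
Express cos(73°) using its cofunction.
cos(73°) = sin(90° - 73°) = sin(17°)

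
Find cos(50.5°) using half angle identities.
cos(50.5°) = √((1 + cos 101°)/2) = 0.6361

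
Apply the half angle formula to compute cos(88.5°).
cos(88.5°) = √((1 + cos 177°)/2) = 0.02618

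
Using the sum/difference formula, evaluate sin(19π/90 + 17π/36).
sin(19π/90 + 17π/36) = sin 19π/90 cos 17π/36 + cos 19π/90 sin 17π/36 = 0.8387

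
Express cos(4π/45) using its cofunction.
cos(4π/45) = sin(π/2 - 4π/45) = sin(37π/90)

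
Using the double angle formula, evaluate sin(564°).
sin(564°) = 2 sin 282° cos 282° = -0.4067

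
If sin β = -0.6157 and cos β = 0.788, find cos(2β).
cos(2β) = cos²β - sin²β = 0.2419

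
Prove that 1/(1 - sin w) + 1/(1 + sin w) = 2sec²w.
LHS = [(1 + sin w) + (1 - sin w)] / [(1 - sin w)(1 + sin w)] = 2/(1 - sin²w) = 2/cos²w = 2sec²w = RHS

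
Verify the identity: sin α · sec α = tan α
LHS = sin α · (1/cos α) = sin α/cos α = tan α = RHS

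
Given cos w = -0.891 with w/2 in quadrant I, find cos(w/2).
cos(w/2) = ±√((1 + cos w)/2); positive since w/2 ∈ QI, so cos(w/2) = 0.2335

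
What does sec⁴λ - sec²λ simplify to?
sec⁴λ - sec²λ = tan⁴λ + tan²λ (using Pythagorean)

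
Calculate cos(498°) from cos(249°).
cos(498°) = cos²249° - sin²249° = -0.7431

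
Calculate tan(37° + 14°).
tan(37° + 14°) = (tan 37° + tan 14°)/(1 - tan 37° tan 14°) = 1.235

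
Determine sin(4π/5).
sin(4π/5) = 0.5878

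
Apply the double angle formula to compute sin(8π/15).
sin(8π/15) = 2 sin 4π/15 cos 4π/15 = 0.9945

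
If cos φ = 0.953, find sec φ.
sec φ = 1/cos φ = 1.049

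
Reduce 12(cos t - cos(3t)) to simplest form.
12(cos t - cos(3t)) = 12(2 sin(2t) sin t) (using Sum-to-product)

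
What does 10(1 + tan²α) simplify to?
10(1 + tan²α) = 10(sec²α) (using Pythagorean identity)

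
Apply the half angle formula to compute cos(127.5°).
cos(127.5°) = -√((1 + cos 255°)/2) = -0.6088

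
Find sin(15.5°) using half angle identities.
sin(15.5°) = √((1 - cos 31°)/2) = 0.2672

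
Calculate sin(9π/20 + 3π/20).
sin(9π/20 + 3π/20) = sin 9π/20 cos 3π/20 + cos 9π/20 sin 3π/20 = 0.9511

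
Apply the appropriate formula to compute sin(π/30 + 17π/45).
sin(π/30 + 17π/45) = sin π/30 cos 17π/45 + cos π/30 sin 17π/45 = 0.9613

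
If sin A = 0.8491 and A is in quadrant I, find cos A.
cos A = 0.5282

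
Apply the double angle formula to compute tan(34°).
tan(34°) = 2 tan 17° / (1 - tan²17°) = 0.6745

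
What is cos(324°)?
cos(324°) = 0.809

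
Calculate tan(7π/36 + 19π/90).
tan(7π/36 + 19π/90) = (tan 7π/36 + tan 19π/90)/(1 - tan 7π/36 tan 19π/90) = 3.271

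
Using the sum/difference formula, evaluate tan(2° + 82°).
tan(2° + 82°) = (tan 2° + tan 82°)/(1 - tan 2° tan 82°) = 9.514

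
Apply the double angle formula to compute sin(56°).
sin(56°) = 2 sin 28° cos 28° = 0.829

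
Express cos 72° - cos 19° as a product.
cos 72° - cos 19° = -2 sin(45.5°) sin(26.5°)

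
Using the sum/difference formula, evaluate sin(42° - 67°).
sin(42° - 67°) = sin 42° cos 67° - cos 42° sin 67° = -0.4226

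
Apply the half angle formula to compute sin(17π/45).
sin(17π/45) = √((1 - cos 34π/45)/2) = 0.9272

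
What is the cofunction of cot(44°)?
cot(44°) = tan(90° - 44°) = tan(46°)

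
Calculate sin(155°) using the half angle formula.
sin(155°) = √((1 - cos 310°)/2) = 0.4226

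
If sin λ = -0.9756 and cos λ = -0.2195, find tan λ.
tan λ = sin λ / cos λ = 4.445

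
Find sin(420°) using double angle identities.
sin(420°) = 2 sin 210° cos 210° = √3/2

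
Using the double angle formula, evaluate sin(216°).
sin(216°) = 2 sin 108° cos 108° = -0.5878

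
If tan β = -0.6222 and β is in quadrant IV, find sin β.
sin β = -0.5283 (using tan²β + 1 = sec²β)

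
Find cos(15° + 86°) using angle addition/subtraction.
cos(15° + 86°) = cos 15° cos 86° - sin 15° sin 86° = -0.1908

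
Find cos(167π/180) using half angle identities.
cos(167π/180) = -√((1 + cos 167π/90)/2) = -0.9744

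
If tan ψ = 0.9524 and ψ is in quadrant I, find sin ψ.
sin ψ = 0.6897 (using tan²ψ + 1 = sec²ψ)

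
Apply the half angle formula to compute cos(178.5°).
cos(178.5°) = -√((1 + cos 357°)/2) = -0.9997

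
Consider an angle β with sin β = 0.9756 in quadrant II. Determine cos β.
cos β = ±√(1 - sin²β) = -0.2196 (negative in QII)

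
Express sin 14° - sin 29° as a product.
sin 14° - sin 29° = 2 cos(21.5°) sin(-7.5°)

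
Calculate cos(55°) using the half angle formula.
cos(55°) = √((1 + cos 110°)/2) = 0.5736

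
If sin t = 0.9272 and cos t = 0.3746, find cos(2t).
cos(2t) = cos²t - sin²t = -0.7194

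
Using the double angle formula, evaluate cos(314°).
cos(314°) = 1 - 2sin²157° = 0.6947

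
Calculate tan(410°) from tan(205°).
tan(410°) = 2 tan 205° / (1 - tan²205°) = 1.192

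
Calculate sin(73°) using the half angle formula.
sin(73°) = √((1 - cos 146°)/2) = 0.9563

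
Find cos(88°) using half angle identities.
cos(88°) = √((1 + cos 176°)/2) = 0.0349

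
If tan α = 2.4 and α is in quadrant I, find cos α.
cos α = 0.3846 (using tan²α + 1 = sec²α)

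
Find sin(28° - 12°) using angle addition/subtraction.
sin(28° - 12°) = sin 28° cos 12° - cos 28° sin 12° = 0.2756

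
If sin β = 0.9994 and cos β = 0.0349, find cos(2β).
cos(2β) = cos²β - sin²β = -0.9976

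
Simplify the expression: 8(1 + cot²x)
8(1 + cot²x) = 8(csc²x) (using Pythagorean identity)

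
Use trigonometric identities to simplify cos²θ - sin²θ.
cos²θ - sin²θ = cos(2θ) (using Double angle)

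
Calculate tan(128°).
tan(128°) = -1.28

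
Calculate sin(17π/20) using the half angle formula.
sin(17π/20) = √((1 - cos 17π/10)/2) = 0.454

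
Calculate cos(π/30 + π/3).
cos(π/30 + π/3) = cos π/30 cos π/3 - sin π/30 sin π/3 = 0.4067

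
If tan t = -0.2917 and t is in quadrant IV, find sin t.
sin t = -0.28 (using tan²t + 1 = sec²t)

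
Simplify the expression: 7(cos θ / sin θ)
7(cos θ / sin θ) = 7(cot θ) (using Quotient identity)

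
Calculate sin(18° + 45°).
sin(18° + 45°) = sin 18° cos 45° + cos 18° sin 45° = 0.891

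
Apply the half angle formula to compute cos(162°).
cos(162°) = -√((1 + cos 324°)/2) = -0.9511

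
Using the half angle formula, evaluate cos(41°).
cos(41°) = √((1 + cos 82°)/2) = 0.7547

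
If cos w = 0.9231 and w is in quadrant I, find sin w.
sin w = 0.3846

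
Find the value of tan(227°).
tan(227°) = 1.072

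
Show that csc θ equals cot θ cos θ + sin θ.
RHS = cos²θ/sin θ + sin θ = (cos²θ + sin²θ)/sin θ = 1/sin θ = csc θ = LHS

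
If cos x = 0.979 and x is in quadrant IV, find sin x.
sin x = -0.2039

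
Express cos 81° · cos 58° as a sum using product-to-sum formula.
cos 81° cos 58° = (1/2)[cos(81°-58°) + cos(81°+58°)]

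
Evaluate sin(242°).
sin(242°) = -0.8829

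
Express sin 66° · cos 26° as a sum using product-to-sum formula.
sin 66° cos 26° = (1/2)[sin(66°+26°) + sin(66°-26°)]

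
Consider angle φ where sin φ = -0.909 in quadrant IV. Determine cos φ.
cos φ = √(1 - sin²φ) = 0.4168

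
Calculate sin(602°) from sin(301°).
sin(602°) = 2 sin 301° cos 301° = -0.8829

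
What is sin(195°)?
sin(195°) = -(√6-√2)/4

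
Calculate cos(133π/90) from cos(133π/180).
cos(133π/90) = cos²133π/180 - sin²133π/180 = -0.06976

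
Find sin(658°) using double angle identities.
sin(658°) = 2 sin 329° cos 329° = -0.8829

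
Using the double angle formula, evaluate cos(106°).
cos(106°) = cos²53° - sin²53° = -0.2756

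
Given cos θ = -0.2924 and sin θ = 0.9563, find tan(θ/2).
tan(θ/2) = sin θ / (1 + cos θ) = 1.351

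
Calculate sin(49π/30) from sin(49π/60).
sin(49π/30) = 2 sin 49π/60 cos 49π/60 = -0.9135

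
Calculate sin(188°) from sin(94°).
sin(188°) = 2 sin 94° cos 94° = -0.1392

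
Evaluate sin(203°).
sin(203°) = -0.3907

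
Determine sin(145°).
sin(145°) = 0.5736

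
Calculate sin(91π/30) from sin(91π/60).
sin(91π/30) = 2 sin 91π/60 cos 91π/60 = -0.1045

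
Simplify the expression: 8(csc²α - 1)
8(csc²α - 1) = 8(cot²α) (using Pythagorean identity)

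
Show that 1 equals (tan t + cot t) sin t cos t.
RHS = (sin t/cos t + cos t/sin t) sin t cos t = ((sin²t + cos²t)/(sin t cos t)) · sin t cos t = sin²t + cos²t = 1 = LHS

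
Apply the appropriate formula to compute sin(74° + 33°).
sin(74° + 33°) = sin 74° cos 33° + cos 74° sin 33° = 0.9563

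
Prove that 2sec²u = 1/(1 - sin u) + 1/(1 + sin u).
RHS = [(1 + sin u) + (1 - sin u)] / [(1 - sin u)(1 + sin u)] = 2/(1 - sin²u) = 2/cos²u = 2sec²u = LHS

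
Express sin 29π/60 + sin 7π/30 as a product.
sin 29π/60 + sin 7π/30 = 2 sin(43π/120) cos(π/8)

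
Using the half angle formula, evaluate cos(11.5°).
cos(11.5°) = √((1 + cos 23°)/2) = 0.9799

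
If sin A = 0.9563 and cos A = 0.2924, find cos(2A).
cos(2A) = cos²A - sin²A = -0.829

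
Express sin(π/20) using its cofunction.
sin(π/20) = cos(π/2 - π/20) = cos(9π/20)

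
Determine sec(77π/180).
sec(77π/180) = 4.445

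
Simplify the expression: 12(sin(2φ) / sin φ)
12(sin(2φ) / sin φ) = 12(2 cos φ) (using Double angle)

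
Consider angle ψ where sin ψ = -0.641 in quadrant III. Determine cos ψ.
cos ψ = ±√(1 - sin²ψ) = -0.7675 (negative in QIII)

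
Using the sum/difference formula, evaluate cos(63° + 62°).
cos(63° + 62°) = cos 63° cos 62° - sin 63° sin 62° = -0.5736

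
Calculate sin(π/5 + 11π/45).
sin(π/5 + 11π/45) = sin π/5 cos 11π/45 + cos π/5 sin 11π/45 = 0.9848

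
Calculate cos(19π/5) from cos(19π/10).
cos(19π/5) = cos²19π/10 - sin²19π/10 = 0.809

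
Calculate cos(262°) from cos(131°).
cos(262°) = cos²131° - sin²131° = -0.1392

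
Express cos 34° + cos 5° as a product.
cos 34° + cos 5° = 2 cos(19.5°) cos(14.5°)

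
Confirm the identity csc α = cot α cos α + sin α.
RHS = cos²α/sin α + sin α = (cos²α + sin²α)/sin α = 1/sin α = csc α = LHS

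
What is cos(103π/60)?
cos(103π/60) = 0.6293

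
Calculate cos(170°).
cos(170°) = -0.9848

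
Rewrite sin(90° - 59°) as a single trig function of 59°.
sin(90° - 59°) = cos(59°)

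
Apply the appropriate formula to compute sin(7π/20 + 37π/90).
sin(7π/20 + 37π/90) = sin 7π/20 cos 37π/90 + cos 7π/20 sin 37π/90 = 0.682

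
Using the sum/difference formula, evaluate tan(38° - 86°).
tan(38° - 86°) = (tan 38° - tan 86°)/(1 + tan 38° tan 86°) = -1.111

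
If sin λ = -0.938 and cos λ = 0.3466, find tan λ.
tan λ = sin λ / cos λ = -2.706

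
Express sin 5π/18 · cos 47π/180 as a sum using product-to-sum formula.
sin 5π/18 cos 47π/180 = (1/2)[sin(5π/18+47π/180) + sin(5π/18-47π/180)]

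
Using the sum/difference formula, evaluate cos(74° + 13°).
cos(74° + 13°) = cos 74° cos 13° - sin 74° sin 13° = 0.05234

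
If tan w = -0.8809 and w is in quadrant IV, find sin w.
sin w = -0.661 (using tan²w + 1 = sec²w)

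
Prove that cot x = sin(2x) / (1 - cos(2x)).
RHS = 2 sin x cos x / (2sin²x) = cos x/sin x = cot x = LHS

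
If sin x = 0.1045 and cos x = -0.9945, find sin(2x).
sin(2x) = 2 sin x cos x = -0.2079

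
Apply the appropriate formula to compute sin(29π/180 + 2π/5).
sin(29π/180 + 2π/5) = sin 29π/180 cos 2π/5 + cos 29π/180 sin 2π/5 = 0.9816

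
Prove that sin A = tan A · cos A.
RHS = (sin A/cos A) · cos A = sin A = LHS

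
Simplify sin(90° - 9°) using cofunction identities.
sin(90° - 9°) = cos(9°)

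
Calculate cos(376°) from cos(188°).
cos(376°) = cos²188° - sin²188° = 0.9613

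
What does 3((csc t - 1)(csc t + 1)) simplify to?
3((csc t - 1)(csc t + 1)) = 3(cot²t) (using Diff. of squares)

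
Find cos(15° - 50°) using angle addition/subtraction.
cos(15° - 50°) = cos 15° cos 50° + sin 15° sin 50° = 0.8192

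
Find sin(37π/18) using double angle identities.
sin(37π/18) = 2 sin 37π/36 cos 37π/36 = 0.1736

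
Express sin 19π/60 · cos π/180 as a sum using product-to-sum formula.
sin 19π/60 cos π/180 = (1/2)[sin(19π/60+π/180) + sin(19π/60-π/180)]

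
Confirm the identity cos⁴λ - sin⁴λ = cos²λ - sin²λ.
LHS = (cos²λ - sin²λ)(cos²λ + sin²λ) = (cos²λ - sin²λ) · 1 = cos²λ - sin²λ = RHS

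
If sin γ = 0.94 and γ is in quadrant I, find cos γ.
cos γ = 0.3412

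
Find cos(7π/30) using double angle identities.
cos(7π/30) = cos²7π/60 - sin²7π/60 = 0.7431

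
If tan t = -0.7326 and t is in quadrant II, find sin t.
sin t = 0.591 (using tan²t + 1 = sec²t)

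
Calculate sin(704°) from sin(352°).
sin(704°) = 2 sin 352° cos 352° = -0.2756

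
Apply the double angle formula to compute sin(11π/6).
sin(11π/6) = 2 sin 11π/12 cos 11π/12 = -1/2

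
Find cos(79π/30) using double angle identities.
cos(79π/30) = cos²79π/60 - sin²79π/60 = -0.4067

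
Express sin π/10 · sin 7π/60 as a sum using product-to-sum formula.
sin π/10 sin 7π/60 = (1/2)[cos(π/10-7π/60) - cos(π/10+7π/60)]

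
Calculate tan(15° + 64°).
tan(15° + 64°) = (tan 15° + tan 64°)/(1 - tan 15° tan 64°) = 5.145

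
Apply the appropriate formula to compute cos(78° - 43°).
cos(78° - 43°) = cos 78° cos 43° + sin 78° sin 43° = 0.8192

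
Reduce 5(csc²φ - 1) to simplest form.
5(csc²φ - 1) = 5(cot²φ) (using Pythagorean identity)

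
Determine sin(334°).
sin(334°) = -0.4384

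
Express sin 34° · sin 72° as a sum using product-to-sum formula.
sin 34° sin 72° = (1/2)[cos(34°-72°) - cos(34°+72°)]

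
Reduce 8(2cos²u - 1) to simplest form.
8(2cos²u - 1) = 8(cos(2u)) (using Double angle)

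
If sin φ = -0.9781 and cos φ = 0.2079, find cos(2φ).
cos(2φ) = cos²φ - sin²φ = -0.9135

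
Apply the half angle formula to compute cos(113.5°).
cos(113.5°) = -√((1 + cos 227°)/2) = -0.3987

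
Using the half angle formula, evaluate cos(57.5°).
cos(57.5°) = √((1 + cos 115°)/2) = 0.5373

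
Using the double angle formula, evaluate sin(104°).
sin(104°) = 2 sin 52° cos 52° = 0.9703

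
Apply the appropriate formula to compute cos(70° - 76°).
cos(70° - 76°) = cos 70° cos 76° + sin 70° sin 76° = 0.9945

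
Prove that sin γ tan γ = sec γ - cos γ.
RHS = 1/cos γ - cos γ = (1 - cos²γ)/cos γ = sin²γ/cos γ = sin γ · (sin γ/cos γ) = sin γ tan γ = LHS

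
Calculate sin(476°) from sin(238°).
sin(476°) = 2 sin 238° cos 238° = 0.8988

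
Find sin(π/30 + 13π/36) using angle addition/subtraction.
sin(π/30 + 13π/36) = sin π/30 cos 13π/36 + cos π/30 sin 13π/36 = 0.9455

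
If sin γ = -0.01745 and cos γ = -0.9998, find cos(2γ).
cos(2γ) = cos²γ - sin²γ = 0.9993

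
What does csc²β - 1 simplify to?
csc²β - 1 = cot²β (using Pythagorean identity)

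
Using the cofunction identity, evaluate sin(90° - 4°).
sin(90° - 4°) = cos(4°) = 0.9976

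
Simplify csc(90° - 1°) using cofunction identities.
csc(90° - 1°) = sec(1°)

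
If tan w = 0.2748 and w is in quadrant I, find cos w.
cos w = 0.9643 (using tan²w + 1 = sec²w)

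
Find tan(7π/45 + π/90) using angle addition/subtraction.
tan(7π/45 + π/90) = (tan 7π/45 + tan π/90)/(1 - tan 7π/45 tan π/90) = √3/3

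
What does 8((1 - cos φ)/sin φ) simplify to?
8((1 - cos φ)/sin φ) = 8(tan(φ/2)) (using Half angle)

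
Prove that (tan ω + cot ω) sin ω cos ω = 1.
LHS = (sin ω/cos ω + cos ω/sin ω) sin ω cos ω = ((sin²ω + cos²ω)/(sin ω cos ω)) · sin ω cos ω = sin²ω + cos²ω = 1 = RHS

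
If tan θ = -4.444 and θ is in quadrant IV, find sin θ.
sin θ = -0.9756 (using tan²θ + 1 = sec²θ)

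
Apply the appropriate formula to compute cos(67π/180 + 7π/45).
cos(67π/180 + 7π/45) = cos 67π/180 cos 7π/45 - sin 67π/180 sin 7π/45 = -0.08716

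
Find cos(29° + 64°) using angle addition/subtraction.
cos(29° + 64°) = cos 29° cos 64° - sin 29° sin 64° = -0.05234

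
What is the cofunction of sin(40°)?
sin(40°) = cos(90° - 40°) = cos(50°)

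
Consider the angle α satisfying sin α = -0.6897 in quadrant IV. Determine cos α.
cos α = √(1 - sin²α) = 0.7241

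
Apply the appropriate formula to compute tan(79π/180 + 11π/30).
tan(79π/180 + 11π/30) = (tan 79π/180 + tan 11π/30)/(1 - tan 79π/180 tan 11π/30) = -0.7002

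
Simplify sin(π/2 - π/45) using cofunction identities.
sin(π/2 - π/45) = cos(π/45)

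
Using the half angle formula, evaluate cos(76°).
cos(76°) = √((1 + cos 152°)/2) = 0.2419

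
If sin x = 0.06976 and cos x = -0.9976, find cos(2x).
cos(2x) = cos²x - sin²x = 0.9903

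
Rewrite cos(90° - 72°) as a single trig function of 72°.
cos(90° - 72°) = sin(72°)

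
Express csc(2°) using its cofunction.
csc(2°) = sec(90° - 2°) = sec(88°)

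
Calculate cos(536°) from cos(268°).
cos(536°) = 2cos²268° - 1 = -0.9976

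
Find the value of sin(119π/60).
sin(119π/60) = -0.05234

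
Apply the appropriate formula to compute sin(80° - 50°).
sin(80° - 50°) = sin 80° cos 50° - cos 80° sin 50° = 1/2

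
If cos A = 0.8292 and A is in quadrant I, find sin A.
sin A = 0.559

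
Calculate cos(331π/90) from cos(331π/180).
cos(331π/90) = cos²331π/180 - sin²331π/180 = 0.5299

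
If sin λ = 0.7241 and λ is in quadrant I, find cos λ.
cos λ = 0.6897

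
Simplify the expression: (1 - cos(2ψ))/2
(1 - cos(2ψ))/2 = sin²ψ (using Power reduction)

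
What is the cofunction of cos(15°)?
cos(15°) = sin(90° - 15°) = sin(75°)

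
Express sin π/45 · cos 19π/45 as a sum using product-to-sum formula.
sin π/45 cos 19π/45 = (1/2)[sin(π/45+19π/45) + sin(π/45-19π/45)]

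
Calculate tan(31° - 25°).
tan(31° - 25°) = (tan 31° - tan 25°)/(1 + tan 31° tan 25°) = 0.1051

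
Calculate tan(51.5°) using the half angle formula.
tan(51.5°) = sin 103° / (1 + cos 103°) = 1.257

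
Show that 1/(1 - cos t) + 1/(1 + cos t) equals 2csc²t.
LHS = [(1 + cos t) + (1 - cos t)] / [(1 - cos t)(1 + cos t)] = 2/(1 - cos²t) = 2/sin²t = 2csc²t = RHS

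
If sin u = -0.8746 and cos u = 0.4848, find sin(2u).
sin(2u) = 2 sin u cos u = -0.848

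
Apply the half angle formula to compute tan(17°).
tan(17°) = sin 34° / (1 + cos 34°) = 0.3057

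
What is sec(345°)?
sec(345°) = 1.035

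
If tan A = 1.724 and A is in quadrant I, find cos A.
cos A = 0.5017 (using tan²A + 1 = sec²A)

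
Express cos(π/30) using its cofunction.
cos(π/30) = sin(π/2 - π/30) = sin(7π/15)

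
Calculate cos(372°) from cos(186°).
cos(372°) = cos²186° - sin²186° = 0.9781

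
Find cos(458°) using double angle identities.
cos(458°) = cos²229° - sin²229° = -0.1392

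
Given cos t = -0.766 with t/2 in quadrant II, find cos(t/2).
cos(t/2) = ±√((1 + cos t)/2); negative since t/2 ∈ QII, so cos(t/2) = -0.3421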